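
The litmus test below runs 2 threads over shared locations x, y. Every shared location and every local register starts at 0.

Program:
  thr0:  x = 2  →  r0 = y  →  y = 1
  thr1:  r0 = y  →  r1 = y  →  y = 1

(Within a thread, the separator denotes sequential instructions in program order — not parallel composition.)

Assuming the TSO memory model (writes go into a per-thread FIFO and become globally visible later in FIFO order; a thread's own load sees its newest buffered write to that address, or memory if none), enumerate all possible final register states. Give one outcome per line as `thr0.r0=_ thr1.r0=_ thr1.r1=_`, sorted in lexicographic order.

outcome vector order: (thr0.r0,thr1.r0,thr1.r1)
|TSO outcomes| = 4

thr0.r0=0 thr1.r0=0 thr1.r1=0
thr0.r0=0 thr1.r0=0 thr1.r1=1
thr0.r0=0 thr1.r0=1 thr1.r1=1
thr0.r0=1 thr1.r0=0 thr1.r1=0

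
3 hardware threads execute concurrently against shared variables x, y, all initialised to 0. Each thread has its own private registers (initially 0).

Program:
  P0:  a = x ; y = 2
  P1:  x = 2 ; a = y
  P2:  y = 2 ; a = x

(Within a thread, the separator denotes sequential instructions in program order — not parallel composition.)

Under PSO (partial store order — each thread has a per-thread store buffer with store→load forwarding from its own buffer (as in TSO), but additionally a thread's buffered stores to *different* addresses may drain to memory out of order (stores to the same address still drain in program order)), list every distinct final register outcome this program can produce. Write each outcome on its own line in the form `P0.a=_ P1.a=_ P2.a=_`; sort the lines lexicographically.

outcome vector order: (P0.a,P1.a,P2.a)
|PSO outcomes| = 8

P0.a=0 P1.a=0 P2.a=0
P0.a=0 P1.a=0 P2.a=2
P0.a=0 P1.a=2 P2.a=0
P0.a=0 P1.a=2 P2.a=2
P0.a=2 P1.a=0 P2.a=0
P0.a=2 P1.a=0 P2.a=2
P0.a=2 P1.a=2 P2.a=0
P0.a=2 P1.a=2 P2.a=2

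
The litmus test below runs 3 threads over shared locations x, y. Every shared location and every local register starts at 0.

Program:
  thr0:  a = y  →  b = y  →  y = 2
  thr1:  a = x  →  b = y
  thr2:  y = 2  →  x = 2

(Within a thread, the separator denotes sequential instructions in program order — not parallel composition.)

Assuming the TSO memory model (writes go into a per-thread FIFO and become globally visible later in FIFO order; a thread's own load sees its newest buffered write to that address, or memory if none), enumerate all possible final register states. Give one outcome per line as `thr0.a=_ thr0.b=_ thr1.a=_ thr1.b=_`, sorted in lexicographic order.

thr0.a=0 thr0.b=0 thr1.a=0 thr1.b=0
thr0.a=0 thr0.b=0 thr1.a=0 thr1.b=2
thr0.a=0 thr0.b=0 thr1.a=2 thr1.b=2
thr0.a=0 thr0.b=2 thr1.a=0 thr1.b=0
thr0.a=0 thr0.b=2 thr1.a=0 thr1.b=2
thr0.a=0 thr0.b=2 thr1.a=2 thr1.b=2
thr0.a=2 thr0.b=2 thr1.a=0 thr1.b=0
thr0.a=2 thr0.b=2 thr1.a=0 thr1.b=2
thr0.a=2 thr0.b=2 thr1.a=2 thr1.b=2

outcome vector order: (thr0.a,thr0.b,thr1.a,thr1.b)
|TSO outcomes| = 9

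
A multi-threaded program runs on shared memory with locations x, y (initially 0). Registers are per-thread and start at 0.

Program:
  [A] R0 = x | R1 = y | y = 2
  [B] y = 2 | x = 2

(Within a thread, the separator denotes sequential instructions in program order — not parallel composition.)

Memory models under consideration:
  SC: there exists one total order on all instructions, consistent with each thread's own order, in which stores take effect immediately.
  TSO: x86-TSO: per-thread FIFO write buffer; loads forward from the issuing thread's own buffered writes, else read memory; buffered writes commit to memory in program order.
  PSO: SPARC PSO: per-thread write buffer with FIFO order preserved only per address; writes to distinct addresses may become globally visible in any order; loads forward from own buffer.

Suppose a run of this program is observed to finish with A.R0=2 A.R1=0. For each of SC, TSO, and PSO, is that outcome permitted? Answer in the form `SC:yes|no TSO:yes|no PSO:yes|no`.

outcome vector order: (A.R0,A.R1)
[SC] allowed = {0/0 0/2 2/2}
[TSO] allowed = {0/0 0/2 2/2}
[PSO] allowed = {0/0 0/2 2/0 2/2}
target 2/0 ∈ {PSO}

SC:no TSO:no PSO:yes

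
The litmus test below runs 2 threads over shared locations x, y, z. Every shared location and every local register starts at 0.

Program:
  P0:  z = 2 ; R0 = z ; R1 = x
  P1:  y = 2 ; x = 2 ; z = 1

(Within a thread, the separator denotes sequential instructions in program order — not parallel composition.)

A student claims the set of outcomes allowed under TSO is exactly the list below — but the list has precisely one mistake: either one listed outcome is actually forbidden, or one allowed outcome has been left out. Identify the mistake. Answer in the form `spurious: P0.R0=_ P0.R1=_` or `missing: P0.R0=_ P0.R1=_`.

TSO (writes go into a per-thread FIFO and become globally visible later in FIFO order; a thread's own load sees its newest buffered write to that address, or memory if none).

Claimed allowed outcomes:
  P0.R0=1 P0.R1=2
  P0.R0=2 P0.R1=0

missing: P0.R0=2 P0.R1=2

outcome vector order: (P0.R0,P0.R1)
under TSO → 12, 20, 22
TSO∖claimed = {22}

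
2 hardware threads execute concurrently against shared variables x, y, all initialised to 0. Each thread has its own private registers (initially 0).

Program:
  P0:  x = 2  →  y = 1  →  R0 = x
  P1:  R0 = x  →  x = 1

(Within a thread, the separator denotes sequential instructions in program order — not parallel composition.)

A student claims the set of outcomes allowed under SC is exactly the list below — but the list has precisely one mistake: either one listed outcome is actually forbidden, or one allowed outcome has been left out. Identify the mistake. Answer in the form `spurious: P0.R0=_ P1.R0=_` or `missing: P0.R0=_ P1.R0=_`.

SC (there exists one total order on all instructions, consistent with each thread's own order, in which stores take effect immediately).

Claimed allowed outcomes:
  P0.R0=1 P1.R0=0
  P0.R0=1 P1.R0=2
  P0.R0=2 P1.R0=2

outcome vector order: (P0.R0,P1.R0)
[SC] allowed = {<1 0>, <1 2>, <2 0>, <2 2>}
SC∖claimed = {<2 0>}

missing: P0.R0=2 P1.R0=0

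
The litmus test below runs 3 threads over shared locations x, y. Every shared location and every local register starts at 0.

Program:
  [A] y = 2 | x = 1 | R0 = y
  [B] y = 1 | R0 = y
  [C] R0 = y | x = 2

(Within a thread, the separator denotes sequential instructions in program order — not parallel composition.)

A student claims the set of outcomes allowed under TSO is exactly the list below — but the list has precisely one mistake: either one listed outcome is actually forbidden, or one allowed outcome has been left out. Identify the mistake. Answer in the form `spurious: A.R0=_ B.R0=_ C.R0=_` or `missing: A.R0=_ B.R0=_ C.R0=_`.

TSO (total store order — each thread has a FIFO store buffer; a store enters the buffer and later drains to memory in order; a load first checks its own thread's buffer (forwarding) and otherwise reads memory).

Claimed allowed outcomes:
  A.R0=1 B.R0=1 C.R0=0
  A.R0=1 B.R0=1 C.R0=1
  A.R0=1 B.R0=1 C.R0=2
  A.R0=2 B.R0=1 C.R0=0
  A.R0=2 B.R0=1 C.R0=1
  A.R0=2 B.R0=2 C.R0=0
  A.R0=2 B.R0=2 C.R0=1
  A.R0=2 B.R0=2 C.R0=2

missing: A.R0=2 B.R0=1 C.R0=2

outcome vector order: (A.R0,B.R0,C.R0)
under TSO → (1,1,0), (1,1,1), (1,1,2), (2,1,0), (2,1,1), (2,1,2), (2,2,0), (2,2,1), (2,2,2)
TSO∖claimed = {(2,1,2)}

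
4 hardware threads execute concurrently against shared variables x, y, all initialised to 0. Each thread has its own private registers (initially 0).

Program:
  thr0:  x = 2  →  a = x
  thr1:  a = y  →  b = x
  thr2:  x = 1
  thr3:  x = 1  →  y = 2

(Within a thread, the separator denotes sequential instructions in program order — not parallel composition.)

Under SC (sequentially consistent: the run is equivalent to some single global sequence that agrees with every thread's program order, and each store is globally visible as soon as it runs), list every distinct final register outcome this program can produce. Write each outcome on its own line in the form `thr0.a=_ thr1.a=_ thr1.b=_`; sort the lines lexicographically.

thr0.a=1 thr1.a=0 thr1.b=0
thr0.a=1 thr1.a=0 thr1.b=1
thr0.a=1 thr1.a=0 thr1.b=2
thr0.a=1 thr1.a=2 thr1.b=1
thr0.a=1 thr1.a=2 thr1.b=2
thr0.a=2 thr1.a=0 thr1.b=0
thr0.a=2 thr1.a=0 thr1.b=1
thr0.a=2 thr1.a=0 thr1.b=2
thr0.a=2 thr1.a=2 thr1.b=1
thr0.a=2 thr1.a=2 thr1.b=2

outcome vector order: (thr0.a,thr1.a,thr1.b)
|SC outcomes| = 10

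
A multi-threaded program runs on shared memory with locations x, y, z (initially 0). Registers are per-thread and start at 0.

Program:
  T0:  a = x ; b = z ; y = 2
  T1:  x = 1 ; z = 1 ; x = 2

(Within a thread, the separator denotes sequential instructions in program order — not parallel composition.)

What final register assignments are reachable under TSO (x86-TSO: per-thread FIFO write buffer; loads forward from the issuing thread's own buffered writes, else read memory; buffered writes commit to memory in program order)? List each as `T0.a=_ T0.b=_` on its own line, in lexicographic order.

T0.a=0 T0.b=0
T0.a=0 T0.b=1
T0.a=1 T0.b=0
T0.a=1 T0.b=1
T0.a=2 T0.b=1

outcome vector order: (T0.a,T0.b)
|TSO outcomes| = 5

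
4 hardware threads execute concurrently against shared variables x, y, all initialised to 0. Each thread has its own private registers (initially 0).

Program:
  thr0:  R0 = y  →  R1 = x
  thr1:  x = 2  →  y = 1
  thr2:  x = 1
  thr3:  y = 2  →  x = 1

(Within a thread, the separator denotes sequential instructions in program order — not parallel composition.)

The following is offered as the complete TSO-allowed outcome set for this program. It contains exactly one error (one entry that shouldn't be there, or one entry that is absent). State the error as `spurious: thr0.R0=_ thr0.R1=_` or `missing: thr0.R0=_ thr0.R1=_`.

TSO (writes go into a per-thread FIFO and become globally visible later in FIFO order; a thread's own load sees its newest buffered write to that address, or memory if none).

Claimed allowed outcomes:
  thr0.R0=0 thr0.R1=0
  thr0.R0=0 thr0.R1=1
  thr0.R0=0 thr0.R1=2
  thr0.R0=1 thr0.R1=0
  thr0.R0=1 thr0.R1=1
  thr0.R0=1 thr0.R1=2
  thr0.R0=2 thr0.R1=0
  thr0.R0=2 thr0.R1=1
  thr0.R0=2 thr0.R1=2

outcome vector order: (thr0.R0,thr0.R1)
[TSO] allowed = {<0 0>, <0 1>, <0 2>, <1 1>, <1 2>, <2 0>, <2 1>, <2 2>}
claimed∖TSO = {<1 0>}

spurious: thr0.R0=1 thr0.R1=0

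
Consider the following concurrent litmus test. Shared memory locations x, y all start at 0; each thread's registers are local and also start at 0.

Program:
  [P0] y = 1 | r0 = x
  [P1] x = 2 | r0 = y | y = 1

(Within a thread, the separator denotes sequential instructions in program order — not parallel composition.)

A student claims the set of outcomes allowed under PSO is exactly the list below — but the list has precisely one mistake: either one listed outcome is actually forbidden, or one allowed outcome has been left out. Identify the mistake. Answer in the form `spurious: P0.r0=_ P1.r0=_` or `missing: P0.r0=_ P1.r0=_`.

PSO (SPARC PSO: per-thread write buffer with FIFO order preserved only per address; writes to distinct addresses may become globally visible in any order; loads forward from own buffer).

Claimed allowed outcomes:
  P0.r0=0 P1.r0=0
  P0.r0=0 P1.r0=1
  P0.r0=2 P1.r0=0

missing: P0.r0=2 P1.r0=1

outcome vector order: (P0.r0,P1.r0)
under PSO → 0/0, 0/1, 2/0, 2/1
PSO∖claimed = {2/1}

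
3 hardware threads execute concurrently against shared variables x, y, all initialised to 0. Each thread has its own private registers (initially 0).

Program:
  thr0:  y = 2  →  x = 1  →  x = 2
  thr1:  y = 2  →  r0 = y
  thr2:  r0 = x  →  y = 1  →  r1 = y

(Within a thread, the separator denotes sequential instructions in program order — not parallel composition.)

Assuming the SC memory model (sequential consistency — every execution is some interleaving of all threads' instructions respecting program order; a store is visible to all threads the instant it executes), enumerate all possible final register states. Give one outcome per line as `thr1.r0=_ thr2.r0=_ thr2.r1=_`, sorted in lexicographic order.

outcome vector order: (thr1.r0,thr2.r0,thr2.r1)
|SC outcomes| = 10

thr1.r0=1 thr2.r0=0 thr2.r1=1
thr1.r0=1 thr2.r0=0 thr2.r1=2
thr1.r0=1 thr2.r0=1 thr2.r1=1
thr1.r0=1 thr2.r0=2 thr2.r1=1
thr1.r0=2 thr2.r0=0 thr2.r1=1
thr1.r0=2 thr2.r0=0 thr2.r1=2
thr1.r0=2 thr2.r0=1 thr2.r1=1
thr1.r0=2 thr2.r0=1 thr2.r1=2
thr1.r0=2 thr2.r0=2 thr2.r1=1
thr1.r0=2 thr2.r0=2 thr2.r1=2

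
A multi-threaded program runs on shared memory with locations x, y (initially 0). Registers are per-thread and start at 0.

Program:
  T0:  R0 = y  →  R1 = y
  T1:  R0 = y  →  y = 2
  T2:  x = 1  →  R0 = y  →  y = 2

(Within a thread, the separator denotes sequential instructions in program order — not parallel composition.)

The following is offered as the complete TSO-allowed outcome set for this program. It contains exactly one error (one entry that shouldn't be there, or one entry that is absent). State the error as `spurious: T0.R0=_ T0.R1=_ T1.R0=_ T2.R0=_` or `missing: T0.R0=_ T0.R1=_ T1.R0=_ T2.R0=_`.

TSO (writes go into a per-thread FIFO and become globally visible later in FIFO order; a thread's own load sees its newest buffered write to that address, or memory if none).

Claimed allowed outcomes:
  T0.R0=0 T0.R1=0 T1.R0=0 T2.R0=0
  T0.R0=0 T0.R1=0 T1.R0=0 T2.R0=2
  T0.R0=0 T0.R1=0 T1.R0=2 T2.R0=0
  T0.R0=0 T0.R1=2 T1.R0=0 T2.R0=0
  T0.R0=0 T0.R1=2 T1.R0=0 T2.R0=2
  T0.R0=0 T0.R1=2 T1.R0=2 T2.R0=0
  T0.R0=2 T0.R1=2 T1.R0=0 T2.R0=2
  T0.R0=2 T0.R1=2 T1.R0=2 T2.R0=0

missing: T0.R0=2 T0.R1=2 T1.R0=0 T2.R0=0

outcome vector order: (T0.R0,T0.R1,T1.R0,T2.R0)
under TSO → 0/0/0/0, 0/0/0/2, 0/0/2/0, 0/2/0/0, 0/2/0/2, 0/2/2/0, 2/2/0/0, 2/2/0/2, 2/2/2/0
TSO∖claimed = {2/2/0/0}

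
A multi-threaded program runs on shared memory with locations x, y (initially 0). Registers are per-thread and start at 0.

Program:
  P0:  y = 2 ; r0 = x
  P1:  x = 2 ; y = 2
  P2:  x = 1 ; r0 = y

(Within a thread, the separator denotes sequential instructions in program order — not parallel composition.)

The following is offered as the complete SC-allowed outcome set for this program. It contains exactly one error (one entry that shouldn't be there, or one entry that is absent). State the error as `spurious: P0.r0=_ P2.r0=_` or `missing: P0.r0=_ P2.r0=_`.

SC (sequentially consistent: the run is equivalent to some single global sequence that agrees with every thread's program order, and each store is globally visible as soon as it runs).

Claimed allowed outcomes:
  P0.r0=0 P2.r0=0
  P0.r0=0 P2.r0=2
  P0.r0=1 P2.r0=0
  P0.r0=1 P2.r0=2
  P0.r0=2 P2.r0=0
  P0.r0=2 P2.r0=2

spurious: P0.r0=0 P2.r0=0

outcome vector order: (P0.r0,P2.r0)
[SC] allowed = {(0,2), (1,0), (1,2), (2,0), (2,2)}
claimed∖SC = {(0,0)}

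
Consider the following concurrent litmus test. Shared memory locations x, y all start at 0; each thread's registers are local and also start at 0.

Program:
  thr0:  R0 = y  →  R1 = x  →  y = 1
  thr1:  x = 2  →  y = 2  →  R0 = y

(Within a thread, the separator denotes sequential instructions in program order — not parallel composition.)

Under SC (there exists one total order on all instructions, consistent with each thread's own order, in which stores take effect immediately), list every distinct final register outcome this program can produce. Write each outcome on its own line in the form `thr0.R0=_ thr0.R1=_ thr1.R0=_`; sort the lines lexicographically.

outcome vector order: (thr0.R0,thr0.R1,thr1.R0)
|SC outcomes| = 6

thr0.R0=0 thr0.R1=0 thr1.R0=1
thr0.R0=0 thr0.R1=0 thr1.R0=2
thr0.R0=0 thr0.R1=2 thr1.R0=1
thr0.R0=0 thr0.R1=2 thr1.R0=2
thr0.R0=2 thr0.R1=2 thr1.R0=1
thr0.R0=2 thr0.R1=2 thr1.R0=2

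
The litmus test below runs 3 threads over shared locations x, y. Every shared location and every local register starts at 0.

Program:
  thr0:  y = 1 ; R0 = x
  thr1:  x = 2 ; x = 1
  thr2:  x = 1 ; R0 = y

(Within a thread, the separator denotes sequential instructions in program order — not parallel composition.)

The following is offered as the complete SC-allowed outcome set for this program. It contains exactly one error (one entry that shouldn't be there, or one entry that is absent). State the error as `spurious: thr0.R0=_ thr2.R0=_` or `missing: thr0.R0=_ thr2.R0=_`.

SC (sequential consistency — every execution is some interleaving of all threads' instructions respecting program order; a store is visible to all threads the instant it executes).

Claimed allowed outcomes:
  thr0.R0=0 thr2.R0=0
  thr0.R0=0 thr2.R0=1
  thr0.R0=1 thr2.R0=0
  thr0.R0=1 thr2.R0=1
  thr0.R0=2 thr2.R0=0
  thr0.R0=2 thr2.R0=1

outcome vector order: (thr0.R0,thr2.R0)
under SC → 0/1, 1/0, 1/1, 2/0, 2/1
claimed∖SC = {0/0}

spurious: thr0.R0=0 thr2.R0=0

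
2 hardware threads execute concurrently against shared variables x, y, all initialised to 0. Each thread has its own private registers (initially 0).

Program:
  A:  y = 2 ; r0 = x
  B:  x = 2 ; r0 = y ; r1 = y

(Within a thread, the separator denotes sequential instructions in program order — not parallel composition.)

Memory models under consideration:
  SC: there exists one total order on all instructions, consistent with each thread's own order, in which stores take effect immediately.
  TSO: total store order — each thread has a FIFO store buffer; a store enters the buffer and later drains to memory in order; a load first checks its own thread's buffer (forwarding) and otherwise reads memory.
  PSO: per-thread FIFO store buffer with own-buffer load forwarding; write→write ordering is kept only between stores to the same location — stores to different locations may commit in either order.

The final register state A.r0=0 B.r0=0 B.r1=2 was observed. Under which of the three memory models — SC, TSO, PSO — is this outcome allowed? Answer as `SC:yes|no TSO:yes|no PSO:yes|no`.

SC:no TSO:yes PSO:yes

outcome vector order: (A.r0,B.r0,B.r1)
SC (4): 0/2/2, 2/0/0, 2/0/2, 2/2/2
TSO (6): 0/0/0, 0/0/2, 0/2/2, 2/0/0, 2/0/2, 2/2/2
PSO (6): 0/0/0, 0/0/2, 0/2/2, 2/0/0, 2/0/2, 2/2/2
target 0/0/2 ∈ {TSO,PSO}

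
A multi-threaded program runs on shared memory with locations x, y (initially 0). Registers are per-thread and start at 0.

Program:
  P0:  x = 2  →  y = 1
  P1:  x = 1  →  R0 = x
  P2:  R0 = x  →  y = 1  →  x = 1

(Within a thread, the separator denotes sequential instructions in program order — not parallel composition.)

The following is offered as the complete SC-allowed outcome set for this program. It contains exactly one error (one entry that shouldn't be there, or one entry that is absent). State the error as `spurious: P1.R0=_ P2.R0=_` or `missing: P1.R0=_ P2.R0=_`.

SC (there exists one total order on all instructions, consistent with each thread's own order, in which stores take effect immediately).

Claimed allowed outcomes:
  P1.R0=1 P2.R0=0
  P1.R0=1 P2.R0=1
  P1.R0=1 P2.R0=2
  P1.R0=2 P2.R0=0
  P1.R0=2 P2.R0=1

missing: P1.R0=2 P2.R0=2

outcome vector order: (P1.R0,P2.R0)
under SC → (1,0) (1,1) (1,2) (2,0) (2,1) (2,2)
SC∖claimed = {(2,2)}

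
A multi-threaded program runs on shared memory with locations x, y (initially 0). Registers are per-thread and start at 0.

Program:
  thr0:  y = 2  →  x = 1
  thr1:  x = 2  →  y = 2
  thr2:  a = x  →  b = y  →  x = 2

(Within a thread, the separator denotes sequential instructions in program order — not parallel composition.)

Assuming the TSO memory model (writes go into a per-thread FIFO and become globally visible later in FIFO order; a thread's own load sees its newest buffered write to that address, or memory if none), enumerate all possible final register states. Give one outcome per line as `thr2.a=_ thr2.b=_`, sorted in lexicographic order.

thr2.a=0 thr2.b=0
thr2.a=0 thr2.b=2
thr2.a=1 thr2.b=2
thr2.a=2 thr2.b=0
thr2.a=2 thr2.b=2

outcome vector order: (thr2.a,thr2.b)
|TSO outcomes| = 5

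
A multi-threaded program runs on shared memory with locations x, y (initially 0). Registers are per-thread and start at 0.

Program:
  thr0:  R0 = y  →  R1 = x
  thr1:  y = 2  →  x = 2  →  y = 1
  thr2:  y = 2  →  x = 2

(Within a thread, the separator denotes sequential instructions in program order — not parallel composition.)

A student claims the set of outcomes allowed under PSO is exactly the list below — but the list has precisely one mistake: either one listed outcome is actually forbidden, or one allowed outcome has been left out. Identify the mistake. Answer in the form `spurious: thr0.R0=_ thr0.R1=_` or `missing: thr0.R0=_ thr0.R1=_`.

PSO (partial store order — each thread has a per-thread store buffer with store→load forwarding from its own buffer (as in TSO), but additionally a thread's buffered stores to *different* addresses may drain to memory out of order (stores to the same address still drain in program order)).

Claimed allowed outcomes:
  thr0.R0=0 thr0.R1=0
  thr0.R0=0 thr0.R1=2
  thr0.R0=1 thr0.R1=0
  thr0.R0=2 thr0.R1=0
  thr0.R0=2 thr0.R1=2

outcome vector order: (thr0.R0,thr0.R1)
PSO: 6 outcomes — {00 02 10 12 20 22}
PSO∖claimed = {12}

missing: thr0.R0=1 thr0.R1=2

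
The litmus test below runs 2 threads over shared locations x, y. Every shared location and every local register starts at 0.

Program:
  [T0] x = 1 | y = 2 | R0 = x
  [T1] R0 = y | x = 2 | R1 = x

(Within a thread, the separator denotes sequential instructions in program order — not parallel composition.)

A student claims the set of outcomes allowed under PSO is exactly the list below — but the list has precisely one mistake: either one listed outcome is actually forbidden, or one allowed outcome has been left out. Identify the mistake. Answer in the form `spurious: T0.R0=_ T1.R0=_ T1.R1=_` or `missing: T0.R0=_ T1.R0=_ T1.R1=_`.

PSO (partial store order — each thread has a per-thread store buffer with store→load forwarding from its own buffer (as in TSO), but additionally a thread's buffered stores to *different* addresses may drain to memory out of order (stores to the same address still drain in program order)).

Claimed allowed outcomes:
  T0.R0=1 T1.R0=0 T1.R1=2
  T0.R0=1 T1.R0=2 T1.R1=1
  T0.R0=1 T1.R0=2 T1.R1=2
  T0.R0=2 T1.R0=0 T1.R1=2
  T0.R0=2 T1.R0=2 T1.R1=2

missing: T0.R0=1 T1.R0=0 T1.R1=1

outcome vector order: (T0.R0,T1.R0,T1.R1)
PSO (6): <1 0 1>; <1 0 2>; <1 2 1>; <1 2 2>; <2 0 2>; <2 2 2>
PSO∖claimed = {<1 0 1>}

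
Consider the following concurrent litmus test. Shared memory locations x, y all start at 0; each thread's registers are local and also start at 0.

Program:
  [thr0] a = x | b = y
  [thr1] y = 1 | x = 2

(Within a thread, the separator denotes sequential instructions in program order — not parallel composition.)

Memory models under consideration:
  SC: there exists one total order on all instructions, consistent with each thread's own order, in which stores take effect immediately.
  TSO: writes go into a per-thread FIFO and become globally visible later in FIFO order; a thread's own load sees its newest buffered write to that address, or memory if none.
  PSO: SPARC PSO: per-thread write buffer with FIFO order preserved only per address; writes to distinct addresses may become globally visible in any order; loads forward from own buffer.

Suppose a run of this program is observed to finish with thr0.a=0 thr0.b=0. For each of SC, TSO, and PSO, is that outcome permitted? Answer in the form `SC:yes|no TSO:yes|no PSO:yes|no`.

outcome vector order: (thr0.a,thr0.b)
[SC] allowed = {0/0 0/1 2/1}
[TSO] allowed = {0/0 0/1 2/1}
[PSO] allowed = {0/0 0/1 2/0 2/1}
target 0/0 ∈ {SC,TSO,PSO}

SC:yes TSO:yes PSO:yes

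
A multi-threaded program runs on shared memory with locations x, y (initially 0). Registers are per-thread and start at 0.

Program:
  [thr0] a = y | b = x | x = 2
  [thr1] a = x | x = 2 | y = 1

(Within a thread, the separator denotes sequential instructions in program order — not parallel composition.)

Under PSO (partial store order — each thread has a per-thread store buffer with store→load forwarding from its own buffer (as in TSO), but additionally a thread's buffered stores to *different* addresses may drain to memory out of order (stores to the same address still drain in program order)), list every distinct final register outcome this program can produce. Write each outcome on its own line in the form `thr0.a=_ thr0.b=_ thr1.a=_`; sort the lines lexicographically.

thr0.a=0 thr0.b=0 thr1.a=0
thr0.a=0 thr0.b=0 thr1.a=2
thr0.a=0 thr0.b=2 thr1.a=0
thr0.a=1 thr0.b=0 thr1.a=0
thr0.a=1 thr0.b=2 thr1.a=0

outcome vector order: (thr0.a,thr0.b,thr1.a)
|PSO outcomes| = 5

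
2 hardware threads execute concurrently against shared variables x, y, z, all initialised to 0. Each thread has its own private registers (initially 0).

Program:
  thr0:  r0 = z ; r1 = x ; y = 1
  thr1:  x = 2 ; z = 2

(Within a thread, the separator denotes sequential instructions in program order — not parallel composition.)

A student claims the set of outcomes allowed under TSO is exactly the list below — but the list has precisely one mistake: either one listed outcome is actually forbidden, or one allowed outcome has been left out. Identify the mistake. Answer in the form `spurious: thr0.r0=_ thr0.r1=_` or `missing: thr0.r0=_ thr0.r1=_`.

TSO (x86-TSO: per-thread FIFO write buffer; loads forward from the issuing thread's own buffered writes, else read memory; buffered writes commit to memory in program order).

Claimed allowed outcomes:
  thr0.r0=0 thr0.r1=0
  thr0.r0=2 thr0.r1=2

outcome vector order: (thr0.r0,thr0.r1)
TSO (3): 00 02 22
TSO∖claimed = {02}

missing: thr0.r0=0 thr0.r1=2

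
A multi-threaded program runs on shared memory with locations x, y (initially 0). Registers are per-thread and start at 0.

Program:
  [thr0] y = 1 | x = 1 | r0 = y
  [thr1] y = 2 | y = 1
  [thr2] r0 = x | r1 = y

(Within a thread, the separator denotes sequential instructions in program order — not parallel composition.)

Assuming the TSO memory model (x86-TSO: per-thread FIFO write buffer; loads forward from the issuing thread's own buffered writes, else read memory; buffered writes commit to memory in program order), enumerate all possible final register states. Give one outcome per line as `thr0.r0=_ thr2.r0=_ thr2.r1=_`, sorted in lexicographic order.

thr0.r0=1 thr2.r0=0 thr2.r1=0
thr0.r0=1 thr2.r0=0 thr2.r1=1
thr0.r0=1 thr2.r0=0 thr2.r1=2
thr0.r0=1 thr2.r0=1 thr2.r1=1
thr0.r0=1 thr2.r0=1 thr2.r1=2
thr0.r0=2 thr2.r0=0 thr2.r1=0
thr0.r0=2 thr2.r0=0 thr2.r1=1
thr0.r0=2 thr2.r0=0 thr2.r1=2
thr0.r0=2 thr2.r0=1 thr2.r1=1
thr0.r0=2 thr2.r0=1 thr2.r1=2

outcome vector order: (thr0.r0,thr2.r0,thr2.r1)
|TSO outcomes| = 10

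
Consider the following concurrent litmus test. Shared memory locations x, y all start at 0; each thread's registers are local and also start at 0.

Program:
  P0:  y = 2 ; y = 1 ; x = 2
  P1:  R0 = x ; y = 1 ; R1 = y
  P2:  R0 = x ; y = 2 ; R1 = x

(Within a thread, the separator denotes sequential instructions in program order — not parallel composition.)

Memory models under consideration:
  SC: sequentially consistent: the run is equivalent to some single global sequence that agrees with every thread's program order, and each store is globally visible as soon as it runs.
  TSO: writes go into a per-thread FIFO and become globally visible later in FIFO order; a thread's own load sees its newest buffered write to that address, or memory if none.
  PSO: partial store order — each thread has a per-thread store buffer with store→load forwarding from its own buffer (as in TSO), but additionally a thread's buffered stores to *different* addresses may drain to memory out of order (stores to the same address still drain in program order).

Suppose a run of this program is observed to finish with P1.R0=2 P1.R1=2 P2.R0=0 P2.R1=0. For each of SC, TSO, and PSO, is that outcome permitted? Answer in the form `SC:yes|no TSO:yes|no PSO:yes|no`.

SC:no TSO:yes PSO:yes

outcome vector order: (P1.R0,P1.R1,P2.R0,P2.R1)
[SC] allowed = {0/1/0/0 0/1/0/2 0/1/2/2 0/2/0/0 0/2/0/2 0/2/2/2 2/1/0/0 2/1/0/2 2/1/2/2 2/2/0/2 2/2/2/2}
[TSO] allowed = {0/1/0/0 0/1/0/2 0/1/2/2 0/2/0/0 0/2/0/2 0/2/2/2 2/1/0/0 2/1/0/2 2/1/2/2 2/2/0/0 2/2/0/2 2/2/2/2}
[PSO] allowed = {0/1/0/0 0/1/0/2 0/1/2/2 0/2/0/0 0/2/0/2 0/2/2/2 2/1/0/0 2/1/0/2 2/1/2/2 2/2/0/0 2/2/0/2 2/2/2/2}
target 2/2/0/0 ∈ {TSO,PSO}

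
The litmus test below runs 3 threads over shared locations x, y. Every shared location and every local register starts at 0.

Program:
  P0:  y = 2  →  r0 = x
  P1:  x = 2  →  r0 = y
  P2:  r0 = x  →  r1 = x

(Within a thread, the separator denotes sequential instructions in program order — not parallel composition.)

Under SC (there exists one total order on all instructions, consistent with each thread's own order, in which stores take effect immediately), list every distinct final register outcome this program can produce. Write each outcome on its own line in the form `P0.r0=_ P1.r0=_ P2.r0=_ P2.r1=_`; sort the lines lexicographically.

P0.r0=0 P1.r0=2 P2.r0=0 P2.r1=0
P0.r0=0 P1.r0=2 P2.r0=0 P2.r1=2
P0.r0=0 P1.r0=2 P2.r0=2 P2.r1=2
P0.r0=2 P1.r0=0 P2.r0=0 P2.r1=0
P0.r0=2 P1.r0=0 P2.r0=0 P2.r1=2
P0.r0=2 P1.r0=0 P2.r0=2 P2.r1=2
P0.r0=2 P1.r0=2 P2.r0=0 P2.r1=0
P0.r0=2 P1.r0=2 P2.r0=0 P2.r1=2
P0.r0=2 P1.r0=2 P2.r0=2 P2.r1=2

outcome vector order: (P0.r0,P1.r0,P2.r0,P2.r1)
|SC outcomes| = 9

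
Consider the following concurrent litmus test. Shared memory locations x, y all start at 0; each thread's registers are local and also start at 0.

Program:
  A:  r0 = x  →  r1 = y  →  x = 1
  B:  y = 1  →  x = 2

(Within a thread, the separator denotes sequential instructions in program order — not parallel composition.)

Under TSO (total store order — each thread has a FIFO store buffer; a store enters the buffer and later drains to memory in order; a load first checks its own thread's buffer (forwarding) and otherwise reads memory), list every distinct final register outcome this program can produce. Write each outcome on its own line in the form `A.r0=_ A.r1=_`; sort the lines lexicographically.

outcome vector order: (A.r0,A.r1)
|TSO outcomes| = 3

A.r0=0 A.r1=0
A.r0=0 A.r1=1
A.r0=2 A.r1=1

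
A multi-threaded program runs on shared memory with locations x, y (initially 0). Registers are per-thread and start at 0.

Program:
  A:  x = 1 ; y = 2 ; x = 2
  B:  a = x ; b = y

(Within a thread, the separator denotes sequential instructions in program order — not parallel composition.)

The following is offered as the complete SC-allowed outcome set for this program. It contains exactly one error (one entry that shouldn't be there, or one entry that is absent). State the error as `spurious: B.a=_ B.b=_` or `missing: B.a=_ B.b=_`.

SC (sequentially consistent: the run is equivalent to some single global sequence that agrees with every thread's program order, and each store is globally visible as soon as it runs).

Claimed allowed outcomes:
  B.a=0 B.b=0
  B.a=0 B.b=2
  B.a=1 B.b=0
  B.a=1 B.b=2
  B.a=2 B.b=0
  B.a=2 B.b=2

spurious: B.a=2 B.b=0

outcome vector order: (B.a,B.b)
under SC → 0/0; 0/2; 1/0; 1/2; 2/2
claimed∖SC = {2/0}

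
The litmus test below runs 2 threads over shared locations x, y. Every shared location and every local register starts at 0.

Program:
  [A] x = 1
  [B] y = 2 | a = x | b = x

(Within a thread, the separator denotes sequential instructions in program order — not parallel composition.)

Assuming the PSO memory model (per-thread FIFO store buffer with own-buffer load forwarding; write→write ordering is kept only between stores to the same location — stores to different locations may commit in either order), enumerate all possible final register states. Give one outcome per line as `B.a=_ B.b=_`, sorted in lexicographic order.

outcome vector order: (B.a,B.b)
|PSO outcomes| = 3

B.a=0 B.b=0
B.a=0 B.b=1
B.a=1 B.b=1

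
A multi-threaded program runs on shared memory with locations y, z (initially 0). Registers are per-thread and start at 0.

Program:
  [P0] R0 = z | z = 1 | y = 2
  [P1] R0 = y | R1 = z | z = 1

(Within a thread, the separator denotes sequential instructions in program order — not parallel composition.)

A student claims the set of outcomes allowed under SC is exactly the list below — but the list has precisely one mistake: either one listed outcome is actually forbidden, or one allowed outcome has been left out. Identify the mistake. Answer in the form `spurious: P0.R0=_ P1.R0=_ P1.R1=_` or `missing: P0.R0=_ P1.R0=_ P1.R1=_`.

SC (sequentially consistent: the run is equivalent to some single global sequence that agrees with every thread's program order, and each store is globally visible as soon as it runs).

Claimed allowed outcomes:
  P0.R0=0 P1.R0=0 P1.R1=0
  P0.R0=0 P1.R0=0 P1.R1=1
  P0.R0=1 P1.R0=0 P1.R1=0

missing: P0.R0=0 P1.R0=2 P1.R1=1

outcome vector order: (P0.R0,P1.R0,P1.R1)
SC (4): <0 0 0>, <0 0 1>, <0 2 1>, <1 0 0>
SC∖claimed = {<0 2 1>}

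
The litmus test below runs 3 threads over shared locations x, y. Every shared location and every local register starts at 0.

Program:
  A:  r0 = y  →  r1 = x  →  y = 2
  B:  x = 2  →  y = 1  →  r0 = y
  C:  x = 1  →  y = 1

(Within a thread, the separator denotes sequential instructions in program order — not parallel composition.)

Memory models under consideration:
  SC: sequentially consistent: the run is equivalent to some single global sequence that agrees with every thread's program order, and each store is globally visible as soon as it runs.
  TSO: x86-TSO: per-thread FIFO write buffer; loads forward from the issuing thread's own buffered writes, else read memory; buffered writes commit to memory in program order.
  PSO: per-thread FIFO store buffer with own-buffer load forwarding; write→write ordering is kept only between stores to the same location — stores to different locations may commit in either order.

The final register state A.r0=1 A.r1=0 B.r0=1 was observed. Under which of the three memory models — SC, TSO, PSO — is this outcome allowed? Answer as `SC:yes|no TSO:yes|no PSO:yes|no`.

outcome vector order: (A.r0,A.r1,B.r0)
SC (10): 0/0/1 0/0/2 0/1/1 0/1/2 0/2/1 0/2/2 1/1/1 1/1/2 1/2/1 1/2/2
TSO (10): 0/0/1 0/0/2 0/1/1 0/1/2 0/2/1 0/2/2 1/1/1 1/1/2 1/2/1 1/2/2
PSO (12): 0/0/1 0/0/2 0/1/1 0/1/2 0/2/1 0/2/2 1/0/1 1/0/2 1/1/1 1/1/2 1/2/1 1/2/2
target 1/0/1 ∈ {PSO}

SC:no TSO:no PSO:yes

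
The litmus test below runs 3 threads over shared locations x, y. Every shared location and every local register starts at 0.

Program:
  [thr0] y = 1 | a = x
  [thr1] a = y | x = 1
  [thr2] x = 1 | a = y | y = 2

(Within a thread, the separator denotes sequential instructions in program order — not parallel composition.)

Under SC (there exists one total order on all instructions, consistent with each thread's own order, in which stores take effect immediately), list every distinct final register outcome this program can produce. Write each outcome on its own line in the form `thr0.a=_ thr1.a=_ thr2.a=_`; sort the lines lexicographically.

thr0.a=0 thr1.a=0 thr2.a=1
thr0.a=0 thr1.a=1 thr2.a=1
thr0.a=0 thr1.a=2 thr2.a=1
thr0.a=1 thr1.a=0 thr2.a=0
thr0.a=1 thr1.a=0 thr2.a=1
thr0.a=1 thr1.a=1 thr2.a=0
thr0.a=1 thr1.a=1 thr2.a=1
thr0.a=1 thr1.a=2 thr2.a=0
thr0.a=1 thr1.a=2 thr2.a=1

outcome vector order: (thr0.a,thr1.a,thr2.a)
|SC outcomes| = 9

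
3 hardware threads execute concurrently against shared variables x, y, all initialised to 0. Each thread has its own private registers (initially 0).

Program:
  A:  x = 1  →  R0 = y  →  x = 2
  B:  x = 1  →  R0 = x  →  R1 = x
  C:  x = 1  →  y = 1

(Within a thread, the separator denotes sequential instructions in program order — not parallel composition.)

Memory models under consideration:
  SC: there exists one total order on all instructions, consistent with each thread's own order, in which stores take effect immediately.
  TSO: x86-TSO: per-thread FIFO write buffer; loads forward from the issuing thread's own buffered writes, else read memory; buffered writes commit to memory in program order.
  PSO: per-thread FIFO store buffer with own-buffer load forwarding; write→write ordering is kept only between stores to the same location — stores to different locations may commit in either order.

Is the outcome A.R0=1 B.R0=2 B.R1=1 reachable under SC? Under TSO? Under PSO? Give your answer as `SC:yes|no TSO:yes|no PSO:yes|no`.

SC:no TSO:no PSO:yes

outcome vector order: (A.R0,B.R0,B.R1)
SC: 7 outcomes — {<0 1 1>; <0 1 2>; <0 2 1>; <0 2 2>; <1 1 1>; <1 1 2>; <1 2 2>}
TSO: 7 outcomes — {<0 1 1>; <0 1 2>; <0 2 1>; <0 2 2>; <1 1 1>; <1 1 2>; <1 2 2>}
PSO: 8 outcomes — {<0 1 1>; <0 1 2>; <0 2 1>; <0 2 2>; <1 1 1>; <1 1 2>; <1 2 1>; <1 2 2>}
target <1 2 1> ∈ {PSO}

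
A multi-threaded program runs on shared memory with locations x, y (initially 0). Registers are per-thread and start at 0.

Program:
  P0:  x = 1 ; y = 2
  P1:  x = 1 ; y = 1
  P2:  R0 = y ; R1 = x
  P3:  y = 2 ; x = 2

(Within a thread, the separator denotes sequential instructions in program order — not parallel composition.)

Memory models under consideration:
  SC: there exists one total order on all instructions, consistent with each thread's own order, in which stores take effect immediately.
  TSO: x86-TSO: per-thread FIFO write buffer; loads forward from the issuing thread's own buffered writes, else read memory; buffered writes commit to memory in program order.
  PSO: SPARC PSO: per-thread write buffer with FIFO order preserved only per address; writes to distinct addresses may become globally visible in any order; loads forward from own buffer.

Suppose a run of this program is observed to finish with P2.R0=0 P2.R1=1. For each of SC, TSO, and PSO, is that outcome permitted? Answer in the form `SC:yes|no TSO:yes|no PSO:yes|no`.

outcome vector order: (P2.R0,P2.R1)
[SC] allowed = {00 01 02 11 12 20 21 22}
[TSO] allowed = {00 01 02 11 12 20 21 22}
[PSO] allowed = {00 01 02 10 11 12 20 21 22}
target 01 ∈ {SC,TSO,PSO}

SC:yes TSO:yes PSO:yes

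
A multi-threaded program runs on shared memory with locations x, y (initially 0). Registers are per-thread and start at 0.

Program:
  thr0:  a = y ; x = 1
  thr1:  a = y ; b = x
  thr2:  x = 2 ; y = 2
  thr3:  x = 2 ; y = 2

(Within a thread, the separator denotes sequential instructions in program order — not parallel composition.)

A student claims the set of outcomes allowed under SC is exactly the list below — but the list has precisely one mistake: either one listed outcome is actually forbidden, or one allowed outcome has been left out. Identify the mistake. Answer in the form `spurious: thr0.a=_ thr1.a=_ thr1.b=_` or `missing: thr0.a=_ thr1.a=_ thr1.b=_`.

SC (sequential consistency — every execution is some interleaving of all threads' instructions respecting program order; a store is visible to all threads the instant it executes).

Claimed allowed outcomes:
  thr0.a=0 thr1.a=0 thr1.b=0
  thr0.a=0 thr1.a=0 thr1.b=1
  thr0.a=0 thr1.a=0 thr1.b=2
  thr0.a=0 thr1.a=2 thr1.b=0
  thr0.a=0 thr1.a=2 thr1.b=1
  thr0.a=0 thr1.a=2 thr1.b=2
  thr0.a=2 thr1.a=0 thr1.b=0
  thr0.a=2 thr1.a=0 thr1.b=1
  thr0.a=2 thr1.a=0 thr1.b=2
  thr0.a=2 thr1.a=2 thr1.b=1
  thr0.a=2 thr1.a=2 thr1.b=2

outcome vector order: (thr0.a,thr1.a,thr1.b)
SC: 10 outcomes — {0/0/0; 0/0/1; 0/0/2; 0/2/1; 0/2/2; 2/0/0; 2/0/1; 2/0/2; 2/2/1; 2/2/2}
claimed∖SC = {0/2/0}

spurious: thr0.a=0 thr1.a=2 thr1.b=0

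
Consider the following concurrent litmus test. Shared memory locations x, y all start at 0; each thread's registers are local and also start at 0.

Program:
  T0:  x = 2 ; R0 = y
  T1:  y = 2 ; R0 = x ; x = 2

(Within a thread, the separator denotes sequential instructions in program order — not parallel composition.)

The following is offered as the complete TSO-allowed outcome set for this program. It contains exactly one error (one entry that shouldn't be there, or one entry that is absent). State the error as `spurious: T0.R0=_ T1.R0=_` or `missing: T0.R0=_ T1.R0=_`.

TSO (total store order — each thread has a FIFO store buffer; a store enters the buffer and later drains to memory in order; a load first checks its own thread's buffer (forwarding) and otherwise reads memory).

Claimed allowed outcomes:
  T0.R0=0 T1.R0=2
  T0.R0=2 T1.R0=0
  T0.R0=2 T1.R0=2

outcome vector order: (T0.R0,T1.R0)
[TSO] allowed = {(0,0); (0,2); (2,0); (2,2)}
TSO∖claimed = {(0,0)}

missing: T0.R0=0 T1.R0=0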